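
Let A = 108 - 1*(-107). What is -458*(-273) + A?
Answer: 125249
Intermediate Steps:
A = 215 (A = 108 + 107 = 215)
-458*(-273) + A = -458*(-273) + 215 = 125034 + 215 = 125249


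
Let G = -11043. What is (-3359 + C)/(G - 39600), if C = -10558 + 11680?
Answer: 2237/50643 ≈ 0.044172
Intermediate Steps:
C = 1122
(-3359 + C)/(G - 39600) = (-3359 + 1122)/(-11043 - 39600) = -2237/(-50643) = -2237*(-1/50643) = 2237/50643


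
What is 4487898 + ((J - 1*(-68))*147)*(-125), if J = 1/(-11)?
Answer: 35640753/11 ≈ 3.2401e+6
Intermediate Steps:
J = -1/11 ≈ -0.090909
4487898 + ((J - 1*(-68))*147)*(-125) = 4487898 + ((-1/11 - 1*(-68))*147)*(-125) = 4487898 + ((-1/11 + 68)*147)*(-125) = 4487898 + ((747/11)*147)*(-125) = 4487898 + (109809/11)*(-125) = 4487898 - 13726125/11 = 35640753/11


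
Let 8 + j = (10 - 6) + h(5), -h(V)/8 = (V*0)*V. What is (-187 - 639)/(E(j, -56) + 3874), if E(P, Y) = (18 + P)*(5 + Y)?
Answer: -413/1580 ≈ -0.26139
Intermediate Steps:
h(V) = 0 (h(V) = -8*V*0*V = -0*V = -8*0 = 0)
j = -4 (j = -8 + ((10 - 6) + 0) = -8 + (4 + 0) = -8 + 4 = -4)
E(P, Y) = (5 + Y)*(18 + P)
(-187 - 639)/(E(j, -56) + 3874) = (-187 - 639)/((90 + 5*(-4) + 18*(-56) - 4*(-56)) + 3874) = -826/((90 - 20 - 1008 + 224) + 3874) = -826/(-714 + 3874) = -826/3160 = -826*1/3160 = -413/1580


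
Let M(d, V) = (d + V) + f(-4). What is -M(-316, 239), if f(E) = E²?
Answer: 61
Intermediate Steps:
M(d, V) = 16 + V + d (M(d, V) = (d + V) + (-4)² = (V + d) + 16 = 16 + V + d)
-M(-316, 239) = -(16 + 239 - 316) = -1*(-61) = 61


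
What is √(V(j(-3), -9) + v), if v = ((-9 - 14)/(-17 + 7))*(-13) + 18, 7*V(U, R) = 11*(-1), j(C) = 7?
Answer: I*√66010/70 ≈ 3.6703*I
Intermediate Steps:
V(U, R) = -11/7 (V(U, R) = (11*(-1))/7 = (⅐)*(-11) = -11/7)
v = -119/10 (v = -23/(-10)*(-13) + 18 = -23*(-⅒)*(-13) + 18 = (23/10)*(-13) + 18 = -299/10 + 18 = -119/10 ≈ -11.900)
√(V(j(-3), -9) + v) = √(-11/7 - 119/10) = √(-943/70) = I*√66010/70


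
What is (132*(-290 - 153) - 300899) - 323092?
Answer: -682467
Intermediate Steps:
(132*(-290 - 153) - 300899) - 323092 = (132*(-443) - 300899) - 323092 = (-58476 - 300899) - 323092 = -359375 - 323092 = -682467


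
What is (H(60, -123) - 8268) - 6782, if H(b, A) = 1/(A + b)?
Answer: -948151/63 ≈ -15050.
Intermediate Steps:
(H(60, -123) - 8268) - 6782 = (1/(-123 + 60) - 8268) - 6782 = (1/(-63) - 8268) - 6782 = (-1/63 - 8268) - 6782 = -520885/63 - 6782 = -948151/63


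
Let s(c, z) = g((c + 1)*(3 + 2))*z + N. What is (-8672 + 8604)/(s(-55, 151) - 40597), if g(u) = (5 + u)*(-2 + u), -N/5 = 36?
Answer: -68/10843303 ≈ -6.2711e-6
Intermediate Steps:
N = -180 (N = -5*36 = -180)
g(u) = (-2 + u)*(5 + u)
s(c, z) = -180 + z*(5 + (5 + 5*c)**2 + 15*c) (s(c, z) = (-10 + ((c + 1)*(3 + 2))**2 + 3*((c + 1)*(3 + 2)))*z - 180 = (-10 + ((1 + c)*5)**2 + 3*((1 + c)*5))*z - 180 = (-10 + (5 + 5*c)**2 + 3*(5 + 5*c))*z - 180 = (-10 + (5 + 5*c)**2 + (15 + 15*c))*z - 180 = (5 + (5 + 5*c)**2 + 15*c)*z - 180 = z*(5 + (5 + 5*c)**2 + 15*c) - 180 = -180 + z*(5 + (5 + 5*c)**2 + 15*c))
(-8672 + 8604)/(s(-55, 151) - 40597) = (-8672 + 8604)/((-180 + 5*151*(1 + 3*(-55) + 5*(1 - 55)**2)) - 40597) = -68/((-180 + 5*151*(1 - 165 + 5*(-54)**2)) - 40597) = -68/((-180 + 5*151*(1 - 165 + 5*2916)) - 40597) = -68/((-180 + 5*151*(1 - 165 + 14580)) - 40597) = -68/((-180 + 5*151*14416) - 40597) = -68/((-180 + 10884080) - 40597) = -68/(10883900 - 40597) = -68/10843303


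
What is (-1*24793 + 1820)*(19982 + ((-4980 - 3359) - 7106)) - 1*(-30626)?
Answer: -104197875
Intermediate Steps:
(-1*24793 + 1820)*(19982 + ((-4980 - 3359) - 7106)) - 1*(-30626) = (-24793 + 1820)*(19982 + (-8339 - 7106)) + 30626 = -22973*(19982 - 15445) + 30626 = -22973*4537 + 30626 = -104228501 + 30626 = -104197875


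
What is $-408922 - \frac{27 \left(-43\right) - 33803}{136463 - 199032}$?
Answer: $- \frac{25585875582}{62569} \approx -4.0892 \cdot 10^{5}$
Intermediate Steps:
$-408922 - \frac{27 \left(-43\right) - 33803}{136463 - 199032} = -408922 - \frac{-1161 - 33803}{-62569} = -408922 - \left(-34964\right) \left(- \frac{1}{62569}\right) = -408922 - \frac{34964}{62569} = - \frac{25585875582}{62569}$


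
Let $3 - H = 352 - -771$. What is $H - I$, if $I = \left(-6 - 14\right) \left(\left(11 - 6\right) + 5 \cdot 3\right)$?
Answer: $-720$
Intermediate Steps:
$H = -1120$ ($H = 3 - \left(352 - -771\right) = 3 - \left(352 + 771\right) = 3 - 1123 = -1120$)
$I = -400$ ($I = - 20 \left(5 + 15\right) = \left(-20\right) 20 = -400$)
$H - I = -1120 - -400 = -1120 + 400 = -720$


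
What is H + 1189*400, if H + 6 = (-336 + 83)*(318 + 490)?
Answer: 271170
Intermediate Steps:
H = -204430 (H = -6 + (-336 + 83)*(318 + 490) = -6 - 253*808 = -6 - 204424 = -204430)
H + 1189*400 = -204430 + 1189*400 = -204430 + 475600 = 271170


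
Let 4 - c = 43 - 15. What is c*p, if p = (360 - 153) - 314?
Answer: 2568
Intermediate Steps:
c = -24 (c = 4 - (43 - 15) = 4 - 1*28 = 4 - 28 = -24)
p = -107 (p = 207 - 314 = -107)
c*p = -24*(-107) = 2568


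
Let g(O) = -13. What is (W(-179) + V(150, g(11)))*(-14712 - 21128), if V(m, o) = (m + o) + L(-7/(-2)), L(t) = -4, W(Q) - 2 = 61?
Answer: -7024640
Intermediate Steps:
W(Q) = 63 (W(Q) = 2 + 61 = 63)
V(m, o) = -4 + m + o (V(m, o) = (m + o) - 4 = -4 + m + o)
(W(-179) + V(150, g(11)))*(-14712 - 21128) = (63 + (-4 + 150 - 13))*(-14712 - 21128) = (63 + 133)*(-35840) = 196*(-35840) = -7024640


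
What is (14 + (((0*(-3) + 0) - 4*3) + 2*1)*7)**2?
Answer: 3136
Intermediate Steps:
(14 + (((0*(-3) + 0) - 4*3) + 2*1)*7)**2 = (14 + (((0 + 0) - 12) + 2)*7)**2 = (14 + ((0 - 12) + 2)*7)**2 = (14 + (-12 + 2)*7)**2 = (14 - 10*7)**2 = (14 - 70)**2 = (-56)**2 = 3136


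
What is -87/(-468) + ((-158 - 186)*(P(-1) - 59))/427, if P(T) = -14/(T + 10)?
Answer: 9786109/199836 ≈ 48.971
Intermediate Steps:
P(T) = -14/(10 + T)
-87/(-468) + ((-158 - 186)*(P(-1) - 59))/427 = -87/(-468) + ((-158 - 186)*(-14/(10 - 1) - 59))/427 = -87*(-1/468) - 344*(-14/9 - 59)*(1/427) = 29/156 - 344*(-14*⅑ - 59)*(1/427) = 29/156 - 344*(-14/9 - 59)*(1/427) = 29/156 - 344*(-545/9)*(1/427) = 29/156 + (187480/9)*(1/427) = 29/156 + 187480/3843 = 9786109/199836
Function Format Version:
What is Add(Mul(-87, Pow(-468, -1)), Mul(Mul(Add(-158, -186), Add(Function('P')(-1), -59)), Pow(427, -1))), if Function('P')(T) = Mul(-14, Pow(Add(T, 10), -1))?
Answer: Rational(9786109, 199836) ≈ 48.971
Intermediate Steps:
Function('P')(T) = Mul(-14, Pow(Add(10, T), -1))
Add(Mul(-87, Pow(-468, -1)), Mul(Mul(Add(-158, -186), Add(Function('P')(-1), -59)), Pow(427, -1))) = Add(Mul(-87, Pow(-468, -1)), Mul(Mul(Add(-158, -186), Add(Mul(-14, Pow(Add(10, -1), -1)), -59)), Pow(427, -1))) = Add(Mul(-87, Rational(-1, 468)), Mul(Mul(-344, Add(Mul(-14, Pow(9, -1)), -59)), Rational(1, 427))) = Add(Rational(29, 156), Mul(Mul(-344, Add(Mul(-14, Rational(1, 9)), -59)), Rational(1, 427))) = Add(Rational(29, 156), Mul(Mul(-344, Add(Rational(-14, 9), -59)), Rational(1, 427))) = Add(Rational(29, 156), Mul(Mul(-344, Rational(-545, 9)), Rational(1, 427))) = Add(Rational(29, 156), Mul(Rational(187480, 9), Rational(1, 427))) = Add(Rational(29, 156), Rational(187480, 3843)) = Rational(9786109, 199836)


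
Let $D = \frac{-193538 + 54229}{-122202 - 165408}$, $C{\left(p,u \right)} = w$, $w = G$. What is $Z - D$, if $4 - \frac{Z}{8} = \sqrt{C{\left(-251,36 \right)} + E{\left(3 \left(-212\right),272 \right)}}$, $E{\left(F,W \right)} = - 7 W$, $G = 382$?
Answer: $\frac{9064211}{287610} - 8 i \sqrt{1522} \approx 31.516 - 312.1 i$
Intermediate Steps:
$w = 382$
$C{\left(p,u \right)} = 382$
$D = \frac{139309}{287610}$ ($D = - \frac{139309}{-287610} = \left(-139309\right) \left(- \frac{1}{287610}\right) = \frac{139309}{287610} \approx 0.48437$)
$Z = 32 - 8 i \sqrt{1522}$ ($Z = 32 - 8 \sqrt{382 - 1904} = 32 - 8 \sqrt{-1522} = 32 - 8 i \sqrt{1522} \approx 32.0 - 312.1 i$)
$Z - D = \left(32 - 8 i \sqrt{1522}\right) - \frac{139309}{287610} = \frac{9064211}{287610} - 8 i \sqrt{1522}$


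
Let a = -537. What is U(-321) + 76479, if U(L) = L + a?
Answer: 75621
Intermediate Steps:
U(L) = -537 + L (U(L) = L - 537 = -537 + L)
U(-321) + 76479 = (-537 - 321) + 76479 = -858 + 76479 = 75621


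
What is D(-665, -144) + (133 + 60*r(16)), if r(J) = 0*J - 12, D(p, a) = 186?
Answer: -401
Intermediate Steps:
r(J) = -12 (r(J) = 0 - 12 = -12)
D(-665, -144) + (133 + 60*r(16)) = 186 + (133 + 60*(-12)) = 186 + (133 - 720) = 186 - 587 = -401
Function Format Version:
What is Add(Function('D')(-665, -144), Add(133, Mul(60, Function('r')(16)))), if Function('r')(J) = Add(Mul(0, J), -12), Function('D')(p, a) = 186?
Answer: -401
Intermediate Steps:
Function('r')(J) = -12 (Function('r')(J) = Add(0, -12) = -12)
Add(Function('D')(-665, -144), Add(133, Mul(60, Function('r')(16)))) = Add(186, Add(133, Mul(60, -12))) = Add(186, Add(133, -720)) = Add(186, -587) = -401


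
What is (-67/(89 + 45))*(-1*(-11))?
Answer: -11/2 ≈ -5.5000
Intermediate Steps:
(-67/(89 + 45))*(-1*(-11)) = -67/134*11 = -67*1/134*11 = -½*11 = -11/2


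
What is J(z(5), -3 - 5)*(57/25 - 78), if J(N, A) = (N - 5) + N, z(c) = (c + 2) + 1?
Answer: -20823/25 ≈ -832.92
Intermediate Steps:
z(c) = 3 + c (z(c) = (2 + c) + 1 = 3 + c)
J(N, A) = -5 + 2*N (J(N, A) = (-5 + N) + N = -5 + 2*N)
J(z(5), -3 - 5)*(57/25 - 78) = (-5 + 2*(3 + 5))*(57/25 - 78) = (-5 + 2*8)*(57*(1/25) - 78) = (-5 + 16)*(57/25 - 78) = 11*(-1893/25) = -20823/25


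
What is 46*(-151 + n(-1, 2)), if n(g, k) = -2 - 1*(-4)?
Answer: -6854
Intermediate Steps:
n(g, k) = 2 (n(g, k) = -2 + 4 = 2)
46*(-151 + n(-1, 2)) = 46*(-151 + 2) = 46*(-149) = -6854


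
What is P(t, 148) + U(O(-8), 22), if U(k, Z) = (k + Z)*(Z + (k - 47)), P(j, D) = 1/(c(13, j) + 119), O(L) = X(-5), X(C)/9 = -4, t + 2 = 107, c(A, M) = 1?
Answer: 102481/120 ≈ 854.01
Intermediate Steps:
t = 105 (t = -2 + 107 = 105)
X(C) = -36 (X(C) = 9*(-4) = -36)
O(L) = -36
P(j, D) = 1/120 (P(j, D) = 1/(1 + 119) = 1/120)
U(k, Z) = (Z + k)*(-47 + Z + k) (U(k, Z) = (Z + k)*(Z + (-47 + k)) = (Z + k)*(-47 + Z + k))
P(t, 148) + U(O(-8), 22) = 1/120 + (22² + (-36)² - 47*22 - 47*(-36) + 2*22*(-36)) = 1/120 + (484 + 1296 - 1034 + 1692 - 1584) = 1/120 + 854 = 102481/120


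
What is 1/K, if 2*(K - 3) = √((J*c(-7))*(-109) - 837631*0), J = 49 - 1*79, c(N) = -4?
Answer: 1/1093 - I*√3270/3279 ≈ 0.00091491 - 0.017439*I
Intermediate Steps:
J = -30 (J = 49 - 79 = -30)
K = 3 + I*√3270 (K = 3 + √(-30*(-4)*(-109) - 837631*0)/2 = 3 + √(120*(-109) + 0)/2 = 3 + √(-13080 + 0)/2 = 3 + √(-13080)/2 = 3 + (2*I*√3270)/2 = 3 + I*√3270 ≈ 3.0 + 57.184*I)
1/K = 1/(3 + I*√3270)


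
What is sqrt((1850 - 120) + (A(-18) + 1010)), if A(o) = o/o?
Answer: sqrt(2741) ≈ 52.355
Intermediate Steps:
A(o) = 1
sqrt((1850 - 120) + (A(-18) + 1010)) = sqrt((1850 - 120) + (1 + 1010)) = sqrt(1730 + 1011) = sqrt(2741)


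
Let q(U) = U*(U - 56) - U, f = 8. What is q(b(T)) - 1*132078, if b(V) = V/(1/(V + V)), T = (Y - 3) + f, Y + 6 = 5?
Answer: -132878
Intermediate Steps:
Y = -1 (Y = -6 + 5 = -1)
T = 4 (T = (-1 - 3) + 8 = -4 + 8 = 4)
b(V) = 2*V**2 (b(V) = V/(1/(2*V)) = V/((1/(2*V))) = V*(2*V) = 2*V**2)
q(U) = -U + U*(-56 + U) (q(U) = U*(-56 + U) - U = -U + U*(-56 + U))
q(b(T)) - 1*132078 = (2*4**2)*(-57 + 2*4**2) - 1*132078 = (2*16)*(-57 + 2*16) - 132078 = 32*(-57 + 32) - 132078 = 32*(-25) - 132078 = -800 - 132078 = -132878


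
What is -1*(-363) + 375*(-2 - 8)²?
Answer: 37863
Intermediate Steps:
-1*(-363) + 375*(-2 - 8)² = 363 + 375*(-10)² = 363 + 375*100 = 363 + 37500 = 37863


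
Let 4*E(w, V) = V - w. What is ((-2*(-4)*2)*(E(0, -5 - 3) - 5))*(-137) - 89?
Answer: 15255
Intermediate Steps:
E(w, V) = -w/4 + V/4 (E(w, V) = (V - w)/4 = -w/4 + V/4)
((-2*(-4)*2)*(E(0, -5 - 3) - 5))*(-137) - 89 = ((-2*(-4)*2)*((-1/4*0 + (-5 - 3)/4) - 5))*(-137) - 89 = ((8*2)*((0 + (1/4)*(-8)) - 5))*(-137) - 89 = (16*((0 - 2) - 5))*(-137) - 89 = (16*(-2 - 5))*(-137) - 89 = (16*(-7))*(-137) - 89 = -112*(-137) - 89 = 15344 - 89 = 15255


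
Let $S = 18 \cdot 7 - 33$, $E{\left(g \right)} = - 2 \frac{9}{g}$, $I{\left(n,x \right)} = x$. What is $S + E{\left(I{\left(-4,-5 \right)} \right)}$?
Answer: $\frac{483}{5} \approx 96.6$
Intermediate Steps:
$E{\left(g \right)} = - \frac{18}{g}$
$S = 93$ ($S = 126 - 33 = 93$)
$S + E{\left(I{\left(-4,-5 \right)} \right)} = 93 - \frac{18}{-5} = 93 - - \frac{18}{5} = 93 + \frac{18}{5} = \frac{483}{5}$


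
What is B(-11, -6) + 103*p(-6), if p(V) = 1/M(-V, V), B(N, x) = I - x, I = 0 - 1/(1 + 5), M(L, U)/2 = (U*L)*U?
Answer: 2623/432 ≈ 6.0718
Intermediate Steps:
M(L, U) = 2*L*U² (M(L, U) = 2*((U*L)*U) = 2*((L*U)*U) = 2*(L*U²) = 2*L*U²)
I = -⅙ (I = 0 - 1/6 = 0 - 1*⅙ = 0 - ⅙ = -⅙ ≈ -0.16667)
B(N, x) = -⅙ - x
p(V) = -1/(2*V³) (p(V) = 1/(2*(-V)*V²) = 1/(-2*V³) = -1/(2*V³))
B(-11, -6) + 103*p(-6) = (-⅙ - 1*(-6)) + 103*(-½/(-6)³) = (-⅙ + 6) + 103*(-½*(-1/216)) = 35/6 + 103*(1/432) = 35/6 + 103/432 = 2623/432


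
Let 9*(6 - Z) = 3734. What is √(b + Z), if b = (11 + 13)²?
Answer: 4*√94/3 ≈ 12.927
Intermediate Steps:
Z = -3680/9 (Z = 6 - ⅑*3734 = 6 - 3734/9 = -3680/9 ≈ -408.89)
b = 576 (b = 24² = 576)
√(b + Z) = √(576 - 3680/9) = √(1504/9) = 4*√94/3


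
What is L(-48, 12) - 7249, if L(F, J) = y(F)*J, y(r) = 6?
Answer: -7177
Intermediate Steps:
L(F, J) = 6*J
L(-48, 12) - 7249 = 6*12 - 7249 = 72 - 7249 = -7177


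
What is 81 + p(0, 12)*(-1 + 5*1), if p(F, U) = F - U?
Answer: 33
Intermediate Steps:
81 + p(0, 12)*(-1 + 5*1) = 81 + (0 - 1*12)*(-1 + 5*1) = 81 + (0 - 12)*(-1 + 5) = 81 - 12*4 = 81 - 48 = 33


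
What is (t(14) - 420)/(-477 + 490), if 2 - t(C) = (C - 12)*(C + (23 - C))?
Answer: -464/13 ≈ -35.692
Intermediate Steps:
t(C) = 278 - 23*C (t(C) = 2 - (C - 12)*(C + (23 - C)) = 2 - (-12 + C)*23 = 2 - (-276 + 23*C) = 2 + (276 - 23*C) = 278 - 23*C)
(t(14) - 420)/(-477 + 490) = ((278 - 23*14) - 420)/(-477 + 490) = ((278 - 322) - 420)/13 = (-44 - 420)*(1/13) = -464*1/13 = -464/13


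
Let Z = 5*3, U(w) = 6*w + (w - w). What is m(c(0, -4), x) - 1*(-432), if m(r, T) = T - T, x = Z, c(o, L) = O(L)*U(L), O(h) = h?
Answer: 432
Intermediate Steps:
U(w) = 6*w (U(w) = 6*w + 0 = 6*w)
Z = 15
c(o, L) = 6*L**2 (c(o, L) = L*(6*L) = 6*L**2)
x = 15
m(r, T) = 0
m(c(0, -4), x) - 1*(-432) = 0 - 1*(-432) = 0 + 432 = 432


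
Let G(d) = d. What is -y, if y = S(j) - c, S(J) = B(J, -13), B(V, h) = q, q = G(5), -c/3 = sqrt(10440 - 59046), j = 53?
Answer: -5 - 3*I*sqrt(48606) ≈ -5.0 - 661.4*I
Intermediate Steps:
c = -3*I*sqrt(48606) (c = -3*sqrt(10440 - 59046) = -3*I*sqrt(48606) ≈ -661.4*I)
q = 5
B(V, h) = 5
S(J) = 5
y = 5 + 3*I*sqrt(48606) (y = 5 - (-3)*I*sqrt(48606) = 5 + 3*I*sqrt(48606) ≈ 5.0 + 661.4*I)
-y = -(5 + 3*I*sqrt(48606)) = -5 - 3*I*sqrt(48606)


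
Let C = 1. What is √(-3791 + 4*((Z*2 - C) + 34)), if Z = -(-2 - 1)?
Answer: I*√3635 ≈ 60.291*I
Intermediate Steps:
Z = 3 (Z = -1*(-3) = 3)
√(-3791 + 4*((Z*2 - C) + 34)) = √(-3791 + 4*((3*2 - 1*1) + 34)) = √(-3791 + 4*((6 - 1) + 34)) = √(-3791 + 4*(5 + 34)) = √(-3791 + 4*39) = √(-3791 + 156) = √(-3635) = I*√3635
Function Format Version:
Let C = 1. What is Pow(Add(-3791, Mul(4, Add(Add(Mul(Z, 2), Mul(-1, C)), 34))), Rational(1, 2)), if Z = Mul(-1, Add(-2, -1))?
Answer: Mul(I, Pow(3635, Rational(1, 2))) ≈ Mul(60.291, I)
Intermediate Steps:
Z = 3 (Z = Mul(-1, -3) = 3)
Pow(Add(-3791, Mul(4, Add(Add(Mul(Z, 2), Mul(-1, C)), 34))), Rational(1, 2)) = Pow(Add(-3791, Mul(4, Add(Add(Mul(3, 2), Mul(-1, 1)), 34))), Rational(1, 2)) = Pow(Add(-3791, Mul(4, Add(Add(6, -1), 34))), Rational(1, 2)) = Pow(Add(-3791, Mul(4, Add(5, 34))), Rational(1, 2)) = Pow(Add(-3791, Mul(4, 39)), Rational(1, 2)) = Pow(Add(-3791, 156), Rational(1, 2)) = Pow(-3635, Rational(1, 2)) = Mul(I, Pow(3635, Rational(1, 2)))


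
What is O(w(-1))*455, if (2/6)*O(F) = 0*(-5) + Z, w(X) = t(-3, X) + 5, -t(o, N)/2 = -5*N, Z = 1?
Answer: 1365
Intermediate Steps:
t(o, N) = 10*N (t(o, N) = -(-10)*N = 10*N)
w(X) = 5 + 10*X (w(X) = 10*X + 5 = 5 + 10*X)
O(F) = 3 (O(F) = 3*(0*(-5) + 1) = 3*(0 + 1) = 3*1 = 3)
O(w(-1))*455 = 3*455 = 1365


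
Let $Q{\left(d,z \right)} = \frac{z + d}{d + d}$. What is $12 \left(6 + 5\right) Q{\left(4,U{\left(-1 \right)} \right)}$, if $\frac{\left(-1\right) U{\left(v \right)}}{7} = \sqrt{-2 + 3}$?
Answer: $- \frac{99}{2} \approx -49.5$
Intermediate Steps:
$U{\left(v \right)} = -7$ ($U{\left(v \right)} = - 7 \sqrt{-2 + 3} = - 7 \sqrt{1} = \left(-7\right) 1 = -7$)
$Q{\left(d,z \right)} = \frac{d + z}{2 d}$
$12 \left(6 + 5\right) Q{\left(4,U{\left(-1 \right)} \right)} = 12 \left(6 + 5\right) \frac{4 - 7}{2 \cdot 4} = 12 \cdot 11 \cdot \frac{1}{2} \cdot \frac{1}{4} \left(-3\right) = 132 \left(- \frac{3}{8}\right) = - \frac{99}{2}$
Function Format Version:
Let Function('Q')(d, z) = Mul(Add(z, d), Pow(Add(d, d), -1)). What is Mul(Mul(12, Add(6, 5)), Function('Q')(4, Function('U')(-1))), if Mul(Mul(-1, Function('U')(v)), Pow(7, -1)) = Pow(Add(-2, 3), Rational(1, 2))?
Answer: Rational(-99, 2) ≈ -49.500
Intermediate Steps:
Function('U')(v) = -7 (Function('U')(v) = Mul(-7, Pow(Add(-2, 3), Rational(1, 2))) = Mul(-7, Pow(1, Rational(1, 2))) = Mul(-7, 1) = -7)
Function('Q')(d, z) = Mul(Rational(1, 2), Pow(d, -1), Add(d, z)) (Function('Q')(d, z) = Mul(Add(d, z), Pow(Mul(2, d), -1)) = Mul(Add(d, z), Mul(Rational(1, 2), Pow(d, -1))) = Mul(Rational(1, 2), Pow(d, -1), Add(d, z)))
Mul(Mul(12, Add(6, 5)), Function('Q')(4, Function('U')(-1))) = Mul(Mul(12, Add(6, 5)), Mul(Rational(1, 2), Pow(4, -1), Add(4, -7))) = Mul(Mul(12, 11), Mul(Rational(1, 2), Rational(1, 4), -3)) = Mul(132, Rational(-3, 8)) = Rational(-99, 2)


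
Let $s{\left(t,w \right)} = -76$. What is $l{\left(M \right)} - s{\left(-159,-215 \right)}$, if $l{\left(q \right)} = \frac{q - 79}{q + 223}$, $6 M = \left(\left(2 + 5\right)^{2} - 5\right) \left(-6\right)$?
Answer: $\frac{13481}{179} \approx 75.313$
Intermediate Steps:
$M = -44$ ($M = \frac{\left(\left(2 + 5\right)^{2} - 5\right) \left(-6\right)}{6} = \frac{\left(7^{2} - 5\right) \left(-6\right)}{6} = \frac{\left(49 - 5\right) \left(-6\right)}{6} = \frac{44 \left(-6\right)}{6} = \frac{1}{6} \left(-264\right) = -44$)
$l{\left(q \right)} = \frac{-79 + q}{223 + q}$
$l{\left(M \right)} - s{\left(-159,-215 \right)} = \frac{-79 - 44}{223 - 44} - -76 = \frac{1}{179} \left(-123\right) + 76 = - \frac{123}{179} + 76 = \frac{13481}{179}$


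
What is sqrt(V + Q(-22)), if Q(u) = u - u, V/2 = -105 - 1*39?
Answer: 12*I*sqrt(2) ≈ 16.971*I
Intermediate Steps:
V = -288 (V = 2*(-105 - 1*39) = 2*(-105 - 39) = 2*(-144) = -288)
Q(u) = 0
sqrt(V + Q(-22)) = sqrt(-288 + 0) = sqrt(-288) = 12*I*sqrt(2)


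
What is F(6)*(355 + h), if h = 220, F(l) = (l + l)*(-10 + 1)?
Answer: -62100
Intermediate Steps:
F(l) = -18*l (F(l) = (2*l)*(-9) = -18*l)
F(6)*(355 + h) = (-18*6)*(355 + 220) = -108*575 = -62100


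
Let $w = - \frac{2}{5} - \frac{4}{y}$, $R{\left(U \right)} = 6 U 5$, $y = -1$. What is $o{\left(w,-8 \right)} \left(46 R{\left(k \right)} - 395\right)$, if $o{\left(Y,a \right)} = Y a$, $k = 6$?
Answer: $-227088$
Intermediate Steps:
$R{\left(U \right)} = 30 U$
$w = \frac{18}{5}$ ($w = - \frac{2}{5} - \frac{4}{-1} = \left(-2\right) \frac{1}{5} - -4 = - \frac{2}{5} + 4 = \frac{18}{5} \approx 3.6$)
$o{\left(w,-8 \right)} \left(46 R{\left(k \right)} - 395\right) = \frac{18}{5} \left(-8\right) \left(46 \cdot 30 \cdot 6 - 395\right) = - \frac{144 \left(46 \cdot 180 - 395\right)}{5} = - \frac{144 \left(8280 - 395\right)}{5} = \left(- \frac{144}{5}\right) 7885 = -227088$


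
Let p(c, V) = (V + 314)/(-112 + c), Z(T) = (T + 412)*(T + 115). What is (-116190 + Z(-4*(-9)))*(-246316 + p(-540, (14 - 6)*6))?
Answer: 1948941810387/163 ≈ 1.1957e+10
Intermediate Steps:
Z(T) = (115 + T)*(412 + T) (Z(T) = (412 + T)*(115 + T) = (115 + T)*(412 + T))
p(c, V) = (314 + V)/(-112 + c)
(-116190 + Z(-4*(-9)))*(-246316 + p(-540, (14 - 6)*6)) = (-116190 + (47380 + (-4*(-9))**2 + 527*(-4*(-9))))*(-246316 + (314 + (14 - 6)*6)/(-112 - 540)) = (-116190 + (47380 + 36**2 + 527*36))*(-246316 + (314 + 8*6)/(-652)) = (-116190 + (47380 + 1296 + 18972))*(-246316 - (314 + 48)/652) = (-116190 + 67648)*(-246316 - 1/652*362) = -48542*(-246316 - 181/326) = -48542*(-80299197/326) = 1948941810387/163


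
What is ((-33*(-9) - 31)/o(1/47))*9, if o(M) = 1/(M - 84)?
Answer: -9449118/47 ≈ -2.0105e+5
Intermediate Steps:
o(M) = 1/(-84 + M)
((-33*(-9) - 31)/o(1/47))*9 = ((-33*(-9) - 31)/(1/(-84 + 1/47)))*9 = ((297 - 31)/(1/(-84 + 1/47)))*9 = (266/(1/(-3947/47)))*9 = (266/(-47/3947))*9 = (266*(-3947/47))*9 = -1049902/47*9 = -9449118/47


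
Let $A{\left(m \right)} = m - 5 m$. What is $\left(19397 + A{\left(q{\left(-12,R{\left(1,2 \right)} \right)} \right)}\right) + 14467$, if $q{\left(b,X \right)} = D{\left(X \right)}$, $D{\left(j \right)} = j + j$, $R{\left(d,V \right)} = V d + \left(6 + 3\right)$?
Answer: $33776$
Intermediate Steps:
$R{\left(d,V \right)} = 9 + V d$ ($R{\left(d,V \right)} = V d + 9 = 9 + V d$)
$D{\left(j \right)} = 2 j$
$q{\left(b,X \right)} = 2 X$
$A{\left(m \right)} = - 4 m$
$\left(19397 + A{\left(q{\left(-12,R{\left(1,2 \right)} \right)} \right)}\right) + 14467 = \left(19397 - 4 \cdot 2 \left(9 + 2 \cdot 1\right)\right) + 14467 = \left(19397 - 4 \cdot 2 \left(9 + 2\right)\right) + 14467 = \left(19397 - 4 \cdot 2 \cdot 11\right) + 14467 = \left(19397 - 88\right) + 14467 = 19309 + 14467 = 33776$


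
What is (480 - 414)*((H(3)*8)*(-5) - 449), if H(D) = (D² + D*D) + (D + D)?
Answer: -92994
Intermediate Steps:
H(D) = 2*D + 2*D² (H(D) = (D² + D²) + 2*D = 2*D² + 2*D = 2*D + 2*D²)
(480 - 414)*((H(3)*8)*(-5) - 449) = (480 - 414)*(((2*3*(1 + 3))*8)*(-5) - 449) = 66*(((2*3*4)*8)*(-5) - 449) = 66*((24*8)*(-5) - 449) = 66*(192*(-5) - 449) = 66*(-960 - 449) = 66*(-1409) = -92994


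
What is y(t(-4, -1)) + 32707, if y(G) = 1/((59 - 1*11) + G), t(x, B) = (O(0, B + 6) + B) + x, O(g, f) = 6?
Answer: 1602644/49 ≈ 32707.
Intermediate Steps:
t(x, B) = 6 + B + x (t(x, B) = (6 + B) + x = 6 + B + x)
y(G) = 1/(48 + G) (y(G) = 1/((59 - 11) + G) = 1/(48 + G))
y(t(-4, -1)) + 32707 = 1/(48 + (6 - 1 - 4)) + 32707 = 1/(48 + 1) + 32707 = 1/49 + 32707 = 1602644/49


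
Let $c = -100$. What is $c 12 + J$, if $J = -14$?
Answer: $-1214$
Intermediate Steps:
$c 12 + J = \left(-100\right) 12 - 14 = -1200 - 14 = -1214$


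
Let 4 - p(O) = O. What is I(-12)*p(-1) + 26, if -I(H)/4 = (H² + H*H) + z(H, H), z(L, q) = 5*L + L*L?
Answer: -7414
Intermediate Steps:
z(L, q) = L² + 5*L (z(L, q) = 5*L + L² = L² + 5*L)
p(O) = 4 - O
I(H) = -8*H² - 4*H*(5 + H) (I(H) = -4*((H² + H*H) + H*(5 + H)) = -4*((H² + H²) + H*(5 + H)) = -4*(2*H² + H*(5 + H)) = -8*H² - 4*H*(5 + H))
I(-12)*p(-1) + 26 = (4*(-12)*(-5 - 3*(-12)))*(4 - 1*(-1)) + 26 = (4*(-12)*(-5 + 36))*(4 + 1) + 26 = (4*(-12)*31)*5 + 26 = -1488*5 + 26 = -7440 + 26 = -7414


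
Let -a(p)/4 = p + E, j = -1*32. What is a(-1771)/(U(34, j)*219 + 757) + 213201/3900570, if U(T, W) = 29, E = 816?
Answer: 1367967509/2310437630 ≈ 0.59208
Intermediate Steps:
j = -32
a(p) = -3264 - 4*p (a(p) = -4*(p + 816) = -4*(816 + p) = -3264 - 4*p)
a(-1771)/(U(34, j)*219 + 757) + 213201/3900570 = (-3264 - 4*(-1771))/(29*219 + 757) + 213201/3900570 = (-3264 + 7084)/(6351 + 757) + 213201*(1/3900570) = 3820/7108 + 71067/1300190 = 3820*(1/7108) + 71067/1300190 = 955/1777 + 71067/1300190 = 1367967509/2310437630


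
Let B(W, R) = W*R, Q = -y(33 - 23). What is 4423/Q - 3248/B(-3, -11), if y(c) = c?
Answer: -178439/330 ≈ -540.72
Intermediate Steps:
Q = -10 (Q = -(33 - 23) = -1*10 = -10)
B(W, R) = R*W
4423/Q - 3248/B(-3, -11) = 4423/(-10) - 3248/((-11*(-3))) = 4423*(-⅒) - 3248/33 = -4423/10 - 3248*1/33 = -4423/10 - 3248/33 = -178439/330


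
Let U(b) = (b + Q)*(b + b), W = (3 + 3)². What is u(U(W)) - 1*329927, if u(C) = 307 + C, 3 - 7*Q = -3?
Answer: -2288764/7 ≈ -3.2697e+5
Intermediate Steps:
Q = 6/7 (Q = 3/7 - ⅐*(-3) = 3/7 + 3/7 = 6/7 ≈ 0.85714)
W = 36 (W = 6² = 36)
U(b) = 2*b*(6/7 + b) (U(b) = (b + 6/7)*(b + b) = (6/7 + b)*(2*b) = 2*b*(6/7 + b))
u(U(W)) - 1*329927 = (307 + (2/7)*36*(6 + 7*36)) - 1*329927 = (307 + (2/7)*36*(6 + 252)) - 329927 = (307 + (2/7)*36*258) - 329927 = (307 + 18576/7) - 329927 = 20725/7 - 329927 = -2288764/7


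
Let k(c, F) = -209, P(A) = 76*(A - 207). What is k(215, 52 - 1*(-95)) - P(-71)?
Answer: 20919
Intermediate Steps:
P(A) = -15732 + 76*A (P(A) = 76*(-207 + A) = -15732 + 76*A)
k(215, 52 - 1*(-95)) - P(-71) = -209 - (-15732 + 76*(-71)) = -209 - (-15732 - 5396) = -209 - 1*(-21128) = -209 + 21128 = 20919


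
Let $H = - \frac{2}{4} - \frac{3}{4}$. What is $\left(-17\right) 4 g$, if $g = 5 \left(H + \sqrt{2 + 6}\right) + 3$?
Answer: $221 - 680 \sqrt{2} \approx -740.67$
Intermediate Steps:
$H = - \frac{5}{4}$ ($H = \left(-2\right) \frac{1}{4} - \frac{3}{4} = - \frac{1}{2} - \frac{3}{4} = - \frac{5}{4} \approx -1.25$)
$g = - \frac{13}{4} + 10 \sqrt{2}$ ($g = 5 \left(- \frac{5}{4} + \sqrt{2 + 6}\right) + 3 = 5 \left(- \frac{5}{4} + \sqrt{8}\right) + 3 = 5 \left(- \frac{5}{4} + 2 \sqrt{2}\right) + 3 = \left(- \frac{25}{4} + 10 \sqrt{2}\right) + 3 = - \frac{13}{4} + 10 \sqrt{2} \approx 10.892$)
$\left(-17\right) 4 g = \left(-17\right) 4 \left(- \frac{13}{4} + 10 \sqrt{2}\right) = - 68 \left(- \frac{13}{4} + 10 \sqrt{2}\right) = 221 - 680 \sqrt{2}$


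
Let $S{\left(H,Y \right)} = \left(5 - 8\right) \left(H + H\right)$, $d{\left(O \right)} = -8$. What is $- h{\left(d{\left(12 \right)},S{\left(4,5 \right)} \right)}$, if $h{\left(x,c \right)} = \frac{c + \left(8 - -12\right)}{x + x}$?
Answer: $- \frac{1}{4} \approx -0.25$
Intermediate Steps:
$S{\left(H,Y \right)} = - 6 H$ ($S{\left(H,Y \right)} = - 3 \cdot 2 H = - 6 H$)
$h{\left(x,c \right)} = \frac{20 + c}{2 x}$ ($h{\left(x,c \right)} = \frac{c + \left(8 + 12\right)}{2 x} = \left(c + 20\right) \frac{1}{2 x} = \left(20 + c\right) \frac{1}{2 x} = \frac{20 + c}{2 x}$)
$- h{\left(d{\left(12 \right)},S{\left(4,5 \right)} \right)} = - \frac{20 - 24}{2 \left(-8\right)} = - \frac{\left(-1\right) \left(20 - 24\right)}{2 \cdot 8} = - \frac{\left(-1\right) \left(-4\right)}{2 \cdot 8} = \left(-1\right) \frac{1}{4} = - \frac{1}{4}$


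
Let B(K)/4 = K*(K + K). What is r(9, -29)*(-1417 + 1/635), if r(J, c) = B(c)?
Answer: -6053814032/635 ≈ -9.5336e+6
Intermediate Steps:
B(K) = 8*K**2 (B(K) = 4*(K*(K + K)) = 4*(K*(2*K)) = 4*(2*K**2) = 8*K**2)
r(J, c) = 8*c**2
r(9, -29)*(-1417 + 1/635) = (8*(-29)**2)*(-1417 + 1/635) = (8*841)*(-1417 + 1/635) = 6728*(-899794/635) = -6053814032/635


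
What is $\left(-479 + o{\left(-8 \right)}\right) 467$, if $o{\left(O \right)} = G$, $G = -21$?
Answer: $-233500$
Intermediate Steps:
$o{\left(O \right)} = -21$
$\left(-479 + o{\left(-8 \right)}\right) 467 = \left(-479 - 21\right) 467 = \left(-500\right) 467 = -233500$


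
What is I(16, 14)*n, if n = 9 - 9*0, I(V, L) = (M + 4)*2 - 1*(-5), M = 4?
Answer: 189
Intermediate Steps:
I(V, L) = 21 (I(V, L) = (4 + 4)*2 - 1*(-5) = 8*2 + 5 = 16 + 5 = 21)
n = 9 (n = 9 + 0 = 9)
I(16, 14)*n = 21*9 = 189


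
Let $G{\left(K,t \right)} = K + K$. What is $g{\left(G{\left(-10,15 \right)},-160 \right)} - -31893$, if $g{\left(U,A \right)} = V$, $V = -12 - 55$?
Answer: $31826$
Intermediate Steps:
$V = -67$ ($V = -12 - 55 = -67$)
$G{\left(K,t \right)} = 2 K$
$g{\left(U,A \right)} = -67$
$g{\left(G{\left(-10,15 \right)},-160 \right)} - -31893 = -67 - -31893 = -67 + 31893 = 31826$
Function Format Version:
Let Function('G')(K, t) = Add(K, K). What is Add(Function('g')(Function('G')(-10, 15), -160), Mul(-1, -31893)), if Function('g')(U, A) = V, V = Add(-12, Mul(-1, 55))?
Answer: 31826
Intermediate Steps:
V = -67 (V = Add(-12, -55) = -67)
Function('G')(K, t) = Mul(2, K)
Function('g')(U, A) = -67
Add(Function('g')(Function('G')(-10, 15), -160), Mul(-1, -31893)) = Add(-67, Mul(-1, -31893)) = Add(-67, 31893) = 31826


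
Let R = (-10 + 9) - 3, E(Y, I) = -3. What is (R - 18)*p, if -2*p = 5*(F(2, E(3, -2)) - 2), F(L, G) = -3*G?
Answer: 385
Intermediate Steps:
R = -4 (R = -1 - 3 = -4)
p = -35/2 (p = -5*(-3*(-3) - 2)/2 = -5*(9 - 2)/2 = -5*7/2 = -½*35 = -35/2 ≈ -17.500)
(R - 18)*p = (-4 - 18)*(-35/2) = -22*(-35/2) = 385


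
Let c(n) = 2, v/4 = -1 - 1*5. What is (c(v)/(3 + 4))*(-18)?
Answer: -36/7 ≈ -5.1429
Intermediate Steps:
v = -24 (v = 4*(-1 - 1*5) = 4*(-1 - 5) = 4*(-6) = -24)
(c(v)/(3 + 4))*(-18) = (2/(3 + 4))*(-18) = (2/7)*(-18) = -36/7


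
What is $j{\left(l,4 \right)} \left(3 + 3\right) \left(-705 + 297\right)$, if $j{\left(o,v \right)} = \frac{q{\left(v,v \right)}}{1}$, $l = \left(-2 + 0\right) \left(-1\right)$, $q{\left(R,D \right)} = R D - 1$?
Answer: $-36720$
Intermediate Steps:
$q{\left(R,D \right)} = -1 + D R$ ($q{\left(R,D \right)} = D R - 1 = -1 + D R$)
$l = 2$ ($l = \left(-2\right) \left(-1\right) = 2$)
$j{\left(o,v \right)} = -1 + v^{2}$ ($j{\left(o,v \right)} = \frac{-1 + v v}{1} = \left(-1 + v^{2}\right) 1 = -1 + v^{2}$)
$j{\left(l,4 \right)} \left(3 + 3\right) \left(-705 + 297\right) = \left(-1 + 4^{2}\right) \left(3 + 3\right) \left(-705 + 297\right) = \left(-1 + 16\right) 6 \left(-408\right) = 15 \cdot 6 \left(-408\right) = 90 \left(-408\right) = -36720$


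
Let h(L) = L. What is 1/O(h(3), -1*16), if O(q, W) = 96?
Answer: 1/96 ≈ 0.010417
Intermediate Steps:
1/O(h(3), -1*16) = 1/96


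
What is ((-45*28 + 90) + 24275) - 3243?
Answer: 19862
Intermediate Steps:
((-45*28 + 90) + 24275) - 3243 = ((-1260 + 90) + 24275) - 3243 = (-1170 + 24275) - 3243 = 23105 - 3243 = 19862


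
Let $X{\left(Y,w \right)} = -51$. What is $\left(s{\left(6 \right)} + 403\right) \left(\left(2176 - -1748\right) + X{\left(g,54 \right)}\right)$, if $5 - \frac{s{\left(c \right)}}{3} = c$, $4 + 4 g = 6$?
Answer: $1549200$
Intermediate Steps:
$g = \frac{1}{2}$ ($g = -1 + \frac{1}{4} \cdot 6 = -1 + \frac{3}{2} = \frac{1}{2} \approx 0.5$)
$s{\left(c \right)} = 15 - 3 c$
$\left(s{\left(6 \right)} + 403\right) \left(\left(2176 - -1748\right) + X{\left(g,54 \right)}\right) = \left(\left(15 - 18\right) + 403\right) \left(\left(2176 - -1748\right) - 51\right) = \left(\left(15 - 18\right) + 403\right) \left(\left(2176 + 1748\right) - 51\right) = \left(-3 + 403\right) \left(3924 - 51\right) = 400 \cdot 3873 = 1549200$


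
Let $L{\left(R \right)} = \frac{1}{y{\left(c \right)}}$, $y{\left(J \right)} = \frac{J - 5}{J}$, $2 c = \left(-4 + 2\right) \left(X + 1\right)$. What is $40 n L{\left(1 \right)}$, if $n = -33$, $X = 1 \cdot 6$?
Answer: $-770$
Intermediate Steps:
$X = 6$
$c = -7$ ($c = \frac{\left(-4 + 2\right) \left(6 + 1\right)}{2} = \frac{\left(-2\right) 7}{2} = \frac{1}{2} \left(-14\right) = -7$)
$y{\left(J \right)} = \frac{-5 + J}{J}$
$L{\left(R \right)} = \frac{7}{12}$ ($L{\left(R \right)} = \frac{1}{\frac{1}{-7} \left(-5 - 7\right)} = \frac{1}{\left(- \frac{1}{7}\right) \left(-12\right)} = \frac{1}{\frac{12}{7}} = \frac{7}{12}$)
$40 n L{\left(1 \right)} = 40 \left(-33\right) \frac{7}{12} = \left(-1320\right) \frac{7}{12} = -770$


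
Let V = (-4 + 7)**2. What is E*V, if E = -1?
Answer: -9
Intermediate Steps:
V = 9 (V = 3**2 = 9)
E*V = -1*9 = -9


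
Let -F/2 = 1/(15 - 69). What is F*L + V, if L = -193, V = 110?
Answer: 2777/27 ≈ 102.85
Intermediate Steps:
F = 1/27 (F = -2/(15 - 69) = -2/(-54) = -2*(-1/54) = 1/27 ≈ 0.037037)
F*L + V = (1/27)*(-193) + 110 = -193/27 + 110 = 2777/27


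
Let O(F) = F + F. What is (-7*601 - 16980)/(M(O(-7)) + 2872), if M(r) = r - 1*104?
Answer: -21187/2754 ≈ -7.6932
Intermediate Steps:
O(F) = 2*F
M(r) = -104 + r (M(r) = r - 104 = -104 + r)
(-7*601 - 16980)/(M(O(-7)) + 2872) = (-7*601 - 16980)/((-104 + 2*(-7)) + 2872) = (-4207 - 16980)/((-104 - 14) + 2872) = -21187/(-118 + 2872) = -21187/2754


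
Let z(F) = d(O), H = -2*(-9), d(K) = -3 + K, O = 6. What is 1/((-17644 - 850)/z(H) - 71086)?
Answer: -3/231752 ≈ -1.2945e-5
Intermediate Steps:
H = 18
z(F) = 3 (z(F) = -3 + 6 = 3)
1/((-17644 - 850)/z(H) - 71086) = 1/((-17644 - 850)/3 - 71086) = 1/(-18494*⅓ - 71086) = 1/(-18494/3 - 71086) = 1/(-231752/3) = -3/231752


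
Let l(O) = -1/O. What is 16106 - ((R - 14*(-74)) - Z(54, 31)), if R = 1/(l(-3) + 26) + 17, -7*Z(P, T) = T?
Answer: 8321839/553 ≈ 15049.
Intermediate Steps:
Z(P, T) = -T/7
R = 1346/79 (R = 1/(-1/(-3) + 26) + 17 = 1/(-1*(-⅓) + 26) + 17 = 1/(⅓ + 26) + 17 = 1/(79/3) + 17 = 3/79 + 17 = 1346/79 ≈ 17.038)
16106 - ((R - 14*(-74)) - Z(54, 31)) = 16106 - ((1346/79 - 14*(-74)) - (-1)*31/7) = 16106 - ((1346/79 + 1036) - 1*(-31/7)) = 16106 - (83190/79 + 31/7) = 16106 - 1*584779/553 = 16106 - 584779/553 = 8321839/553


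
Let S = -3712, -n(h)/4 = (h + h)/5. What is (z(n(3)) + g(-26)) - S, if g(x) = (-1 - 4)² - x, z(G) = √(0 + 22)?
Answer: 3763 + √22 ≈ 3767.7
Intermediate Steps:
n(h) = -8*h/5 (n(h) = -4*(h + h)/5 = -4*2*h/5 = -8*h/5)
z(G) = √22
g(x) = 25 - x (g(x) = (-5)² - x = 25 - x)
(z(n(3)) + g(-26)) - S = (√22 + (25 - 1*(-26))) - 1*(-3712) = (√22 + (25 + 26)) + 3712 = (√22 + 51) + 3712 = (51 + √22) + 3712 = 3763 + √22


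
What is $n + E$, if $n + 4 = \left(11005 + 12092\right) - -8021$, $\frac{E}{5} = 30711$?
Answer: $184669$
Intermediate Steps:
$E = 153555$ ($E = 5 \cdot 30711 = 153555$)
$n = 31114$ ($n = -4 + \left(\left(11005 + 12092\right) - -8021\right) = -4 + \left(23097 + 8021\right) = -4 + 31118 = 31114$)
$n + E = 31114 + 153555 = 184669$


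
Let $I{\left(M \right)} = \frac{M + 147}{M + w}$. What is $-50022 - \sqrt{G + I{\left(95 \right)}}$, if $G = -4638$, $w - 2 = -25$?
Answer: $-50022 - \frac{i \sqrt{166847}}{6} \approx -50022.0 - 68.078 i$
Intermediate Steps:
$w = -23$ ($w = 2 - 25 = -23$)
$I{\left(M \right)} = \frac{147 + M}{-23 + M}$ ($I{\left(M \right)} = \frac{M + 147}{M - 23} = \frac{147 + M}{-23 + M}$)
$-50022 - \sqrt{G + I{\left(95 \right)}} = -50022 - \sqrt{-4638 + \frac{147 + 95}{-23 + 95}} = -50022 - \sqrt{-4638 + \frac{1}{72} \cdot 242} = -50022 - \sqrt{-4638 + \frac{121}{36}} = -50022 - \sqrt{- \frac{166847}{36}} = -50022 - \frac{i \sqrt{166847}}{6}$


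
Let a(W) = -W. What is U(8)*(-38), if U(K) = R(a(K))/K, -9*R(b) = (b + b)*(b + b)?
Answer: 1216/9 ≈ 135.11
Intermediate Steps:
R(b) = -4*b²/9 (R(b) = -(b + b)*(b + b)/9 = -2*b*2*b/9 = -4*b²/9)
U(K) = -4*K/9 (U(K) = (-4*K²/9)/K = -4*K/9)
U(8)*(-38) = -4/9*8*(-38) = -32/9*(-38) = 1216/9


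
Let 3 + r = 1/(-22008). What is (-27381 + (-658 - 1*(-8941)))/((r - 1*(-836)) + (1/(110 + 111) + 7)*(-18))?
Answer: -92888241264/3438287611 ≈ -27.016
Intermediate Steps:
r = -66025/22008 (r = -3 + 1/(-22008) = -3 - 1/22008 = -66025/22008 ≈ -3.0000)
(-27381 + (-658 - 1*(-8941)))/((r - 1*(-836)) + (1/(110 + 111) + 7)*(-18)) = (-27381 + (-658 - 1*(-8941)))/((-66025/22008 - 1*(-836)) + (1/(110 + 111) + 7)*(-18)) = (-27381 + (-658 + 8941))/((-66025/22008 + 836) + (1/221 + 7)*(-18)) = (-27381 + 8283)/(18332663/22008 + (1/221 + 7)*(-18)) = -19098/(18332663/22008 + (1548/221)*(-18)) = -19098/(18332663/22008 - 27864/221) = -19098/3438287611/4863768 = -19098*4863768/3438287611 = -92888241264/3438287611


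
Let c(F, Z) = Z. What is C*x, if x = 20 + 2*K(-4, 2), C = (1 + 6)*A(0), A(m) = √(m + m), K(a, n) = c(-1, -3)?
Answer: 0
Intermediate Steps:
K(a, n) = -3
A(m) = √2*√m (A(m) = √(2*m) = √2*√m)
C = 0 (C = (1 + 6)*(√2*√0) = 7*(√2*0) = 7*0 = 0)
x = 14 (x = 20 + 2*(-3) = 20 - 6 = 14)
C*x = 0*14 = 0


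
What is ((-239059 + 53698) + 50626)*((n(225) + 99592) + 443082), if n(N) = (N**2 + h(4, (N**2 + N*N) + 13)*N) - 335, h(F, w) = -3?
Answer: -79802058415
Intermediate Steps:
n(N) = -335 + N**2 - 3*N (n(N) = (N**2 - 3*N) - 335 = -335 + N**2 - 3*N)
((-239059 + 53698) + 50626)*((n(225) + 99592) + 443082) = ((-239059 + 53698) + 50626)*(((-335 + 225**2 - 3*225) + 99592) + 443082) = (-185361 + 50626)*(((-335 + 50625 - 675) + 99592) + 443082) = -134735*((49615 + 99592) + 443082) = -134735*(149207 + 443082) = -134735*592289 = -79802058415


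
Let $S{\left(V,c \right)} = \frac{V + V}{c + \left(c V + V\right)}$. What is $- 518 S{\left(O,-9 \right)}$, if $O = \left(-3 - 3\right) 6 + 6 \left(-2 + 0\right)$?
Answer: $\frac{16576}{125} \approx 132.61$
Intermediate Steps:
$O = -48$ ($O = \left(-6\right) 6 + 6 \left(-2\right) = -36 - 12 = -48$)
$S{\left(V,c \right)} = \frac{2 V}{V + c + V c}$ ($S{\left(V,c \right)} = \frac{2 V}{c + \left(V c + V\right)} = \frac{2 V}{c + \left(V + V c\right)} = \frac{2 V}{V + c + V c}$)
$- 518 S{\left(O,-9 \right)} = - 518 \cdot 2 \left(-48\right) \frac{1}{-48 - 9 - -432} = - 518 \cdot 2 \left(-48\right) \frac{1}{-48 - 9 + 432} = - 518 \cdot 2 \left(-48\right) \frac{1}{375} = \left(-518\right) \left(- \frac{32}{125}\right) = \frac{16576}{125}$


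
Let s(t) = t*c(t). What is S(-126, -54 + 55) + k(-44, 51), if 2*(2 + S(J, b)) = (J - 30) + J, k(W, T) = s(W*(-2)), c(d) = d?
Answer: 7601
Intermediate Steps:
s(t) = t² (s(t) = t*t = t²)
k(W, T) = 4*W² (k(W, T) = (W*(-2))² = (-2*W)² = 4*W²)
S(J, b) = -17 + J (S(J, b) = -2 + ((J - 30) + J)/2 = -2 + ((-30 + J) + J)/2 = -2 + (-30 + 2*J)/2 = -2 + (-15 + J) = -17 + J)
S(-126, -54 + 55) + k(-44, 51) = (-17 - 126) + 4*(-44)² = -143 + 4*1936 = -143 + 7744 = 7601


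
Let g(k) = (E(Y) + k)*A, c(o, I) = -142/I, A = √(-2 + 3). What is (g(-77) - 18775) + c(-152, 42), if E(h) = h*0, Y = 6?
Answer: -395963/21 ≈ -18855.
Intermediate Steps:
E(h) = 0
A = 1 (A = √1 = 1)
g(k) = k (g(k) = (0 + k)*1 = k*1 = k)
(g(-77) - 18775) + c(-152, 42) = (-77 - 18775) - 142/42 = -18852 - 142*1/42 = -18852 - 71/21 = -395963/21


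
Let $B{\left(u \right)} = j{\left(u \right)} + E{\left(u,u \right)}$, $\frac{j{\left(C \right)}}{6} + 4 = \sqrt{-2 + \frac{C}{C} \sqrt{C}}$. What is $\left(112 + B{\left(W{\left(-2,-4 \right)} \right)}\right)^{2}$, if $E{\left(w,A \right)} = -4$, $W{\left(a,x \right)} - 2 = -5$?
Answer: $36 \left(14 + \sqrt{-2 + i \sqrt{3}}\right)^{2} \approx 7556.8 + 1598.6 i$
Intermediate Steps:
$W{\left(a,x \right)} = -3$ ($W{\left(a,x \right)} = 2 - 5 = -3$)
$j{\left(C \right)} = -24 + 6 \sqrt{-2 + \sqrt{C}}$ ($j{\left(C \right)} = -24 + 6 \sqrt{-2 + \frac{C}{C} \sqrt{C}} = -24 + 6 \sqrt{-2 + 1 \sqrt{C}} = -24 + 6 \sqrt{-2 + \sqrt{C}}$)
$B{\left(u \right)} = -28 + 6 \sqrt{-2 + \sqrt{u}}$ ($B{\left(u \right)} = \left(-24 + 6 \sqrt{-2 + \sqrt{u}}\right) - 4 = -28 + 6 \sqrt{-2 + \sqrt{u}}$)
$\left(112 + B{\left(W{\left(-2,-4 \right)} \right)}\right)^{2} = \left(112 - \left(28 - 6 \sqrt{-2 + \sqrt{-3}}\right)\right)^{2} = \left(112 - \left(28 - 6 \sqrt{-2 + i \sqrt{3}}\right)\right)^{2} = \left(84 + 6 \sqrt{-2 + i \sqrt{3}}\right)^{2}$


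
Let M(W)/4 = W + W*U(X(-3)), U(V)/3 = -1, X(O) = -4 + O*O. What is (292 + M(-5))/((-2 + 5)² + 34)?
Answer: 332/43 ≈ 7.7209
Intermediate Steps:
X(O) = -4 + O²
U(V) = -3 (U(V) = 3*(-1) = -3)
M(W) = -8*W (M(W) = 4*(W + W*(-3)) = 4*(W - 3*W) = 4*(-2*W) = -8*W)
(292 + M(-5))/((-2 + 5)² + 34) = (292 - 8*(-5))/((-2 + 5)² + 34) = (292 + 40)/(3² + 34) = 332/(9 + 34) = 332/43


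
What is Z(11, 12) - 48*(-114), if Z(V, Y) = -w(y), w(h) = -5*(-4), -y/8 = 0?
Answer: 5452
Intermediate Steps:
y = 0 (y = -8*0 = 0)
w(h) = 20
Z(V, Y) = -20 (Z(V, Y) = -1*20 = -20)
Z(11, 12) - 48*(-114) = -20 - 48*(-114) = -20 + 5472 = 5452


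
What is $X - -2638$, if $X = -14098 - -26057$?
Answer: $14597$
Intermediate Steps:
$X = 11959$ ($X = -14098 + 26057 = 11959$)
$X - -2638 = 11959 - -2638 = 11959 + 2638 = 14597$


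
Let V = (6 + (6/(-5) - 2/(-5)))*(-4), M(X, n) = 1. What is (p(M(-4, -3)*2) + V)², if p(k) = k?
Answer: 8836/25 ≈ 353.44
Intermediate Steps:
V = -104/5 (V = (6 + (6*(-⅕) - 2*(-⅕)))*(-4) = (6 + (-6/5 + ⅖))*(-4) = (6 - ⅘)*(-4) = (26/5)*(-4) = -104/5 ≈ -20.800)
(p(M(-4, -3)*2) + V)² = (1*2 - 104/5)² = (2 - 104/5)² = (-94/5)² = 8836/25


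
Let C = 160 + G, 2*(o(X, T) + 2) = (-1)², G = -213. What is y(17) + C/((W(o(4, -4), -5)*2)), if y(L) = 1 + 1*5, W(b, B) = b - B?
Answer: -11/7 ≈ -1.5714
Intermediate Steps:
o(X, T) = -3/2 (o(X, T) = -2 + (½)*(-1)² = -2 + (½)*1 = -2 + ½ = -3/2)
C = -53 (C = 160 - 213 = -53)
y(L) = 6 (y(L) = 1 + 5 = 6)
y(17) + C/((W(o(4, -4), -5)*2)) = 6 - 53/((-3/2 - 1*(-5))*2) = 6 - 53/((-3/2 + 5)*2) = 6 - 53/((7/2)*2) = 6 - 53/7 = -11/7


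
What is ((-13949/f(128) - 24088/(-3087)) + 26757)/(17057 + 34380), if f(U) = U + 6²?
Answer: 13507102745/26040907116 ≈ 0.51869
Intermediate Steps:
f(U) = 36 + U (f(U) = U + 36 = 36 + U)
((-13949/f(128) - 24088/(-3087)) + 26757)/(17057 + 34380) = ((-13949/(36 + 128) - 24088/(-3087)) + 26757)/(17057 + 34380) = ((-13949/164 - 24088*(-1/3087)) + 26757)/51437 = ((-13949*1/164 + 24088/3087) + 26757)*(1/51437) = ((-13949/164 + 24088/3087) + 26757)*(1/51437) = (-39110131/506268 + 26757)*(1/51437) = (13507102745/506268)*(1/51437) = 13507102745/26040907116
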